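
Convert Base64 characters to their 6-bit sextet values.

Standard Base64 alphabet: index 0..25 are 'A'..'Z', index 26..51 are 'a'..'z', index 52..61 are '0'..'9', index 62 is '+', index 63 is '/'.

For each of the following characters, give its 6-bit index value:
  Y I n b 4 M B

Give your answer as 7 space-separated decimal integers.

'Y': A..Z range, ord('Y') − ord('A') = 24
'I': A..Z range, ord('I') − ord('A') = 8
'n': a..z range, 26 + ord('n') − ord('a') = 39
'b': a..z range, 26 + ord('b') − ord('a') = 27
'4': 0..9 range, 52 + ord('4') − ord('0') = 56
'M': A..Z range, ord('M') − ord('A') = 12
'B': A..Z range, ord('B') − ord('A') = 1

Answer: 24 8 39 27 56 12 1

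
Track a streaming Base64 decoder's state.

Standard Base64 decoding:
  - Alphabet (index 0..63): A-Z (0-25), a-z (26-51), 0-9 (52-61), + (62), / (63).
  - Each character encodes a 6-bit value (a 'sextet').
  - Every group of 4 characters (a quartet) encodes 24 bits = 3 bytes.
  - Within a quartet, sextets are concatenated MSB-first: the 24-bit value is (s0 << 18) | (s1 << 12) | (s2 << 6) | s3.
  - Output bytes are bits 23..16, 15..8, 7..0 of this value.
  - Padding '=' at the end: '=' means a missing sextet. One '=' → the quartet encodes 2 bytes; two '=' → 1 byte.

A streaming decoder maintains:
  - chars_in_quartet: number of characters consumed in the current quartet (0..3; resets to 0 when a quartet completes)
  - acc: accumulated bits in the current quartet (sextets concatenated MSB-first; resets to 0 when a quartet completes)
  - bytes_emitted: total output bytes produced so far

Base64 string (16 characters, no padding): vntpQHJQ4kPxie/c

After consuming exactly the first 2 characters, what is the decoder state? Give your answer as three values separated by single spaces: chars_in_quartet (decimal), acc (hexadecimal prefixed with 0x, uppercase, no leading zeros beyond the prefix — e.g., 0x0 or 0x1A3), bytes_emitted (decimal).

Answer: 2 0xBE7 0

Derivation:
After char 0 ('v'=47): chars_in_quartet=1 acc=0x2F bytes_emitted=0
After char 1 ('n'=39): chars_in_quartet=2 acc=0xBE7 bytes_emitted=0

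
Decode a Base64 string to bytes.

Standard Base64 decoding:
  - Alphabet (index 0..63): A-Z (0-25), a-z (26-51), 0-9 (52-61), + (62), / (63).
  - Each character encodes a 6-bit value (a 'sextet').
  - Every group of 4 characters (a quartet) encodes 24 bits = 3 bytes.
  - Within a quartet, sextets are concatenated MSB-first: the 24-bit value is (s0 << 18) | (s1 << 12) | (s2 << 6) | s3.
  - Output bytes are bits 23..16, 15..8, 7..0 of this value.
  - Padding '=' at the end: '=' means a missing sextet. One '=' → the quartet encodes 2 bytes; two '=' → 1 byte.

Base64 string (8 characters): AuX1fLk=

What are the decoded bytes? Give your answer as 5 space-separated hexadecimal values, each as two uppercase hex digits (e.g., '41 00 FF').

Answer: 02 E5 F5 7C B9

Derivation:
After char 0 ('A'=0): chars_in_quartet=1 acc=0x0 bytes_emitted=0
After char 1 ('u'=46): chars_in_quartet=2 acc=0x2E bytes_emitted=0
After char 2 ('X'=23): chars_in_quartet=3 acc=0xB97 bytes_emitted=0
After char 3 ('1'=53): chars_in_quartet=4 acc=0x2E5F5 -> emit 02 E5 F5, reset; bytes_emitted=3
After char 4 ('f'=31): chars_in_quartet=1 acc=0x1F bytes_emitted=3
After char 5 ('L'=11): chars_in_quartet=2 acc=0x7CB bytes_emitted=3
After char 6 ('k'=36): chars_in_quartet=3 acc=0x1F2E4 bytes_emitted=3
Padding '=': partial quartet acc=0x1F2E4 -> emit 7C B9; bytes_emitted=5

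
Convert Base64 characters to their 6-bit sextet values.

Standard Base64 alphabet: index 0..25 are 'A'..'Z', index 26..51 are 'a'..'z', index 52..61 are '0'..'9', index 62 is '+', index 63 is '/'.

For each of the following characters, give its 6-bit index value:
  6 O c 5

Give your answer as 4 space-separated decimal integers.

Answer: 58 14 28 57

Derivation:
'6': 0..9 range, 52 + ord('6') − ord('0') = 58
'O': A..Z range, ord('O') − ord('A') = 14
'c': a..z range, 26 + ord('c') − ord('a') = 28
'5': 0..9 range, 52 + ord('5') − ord('0') = 57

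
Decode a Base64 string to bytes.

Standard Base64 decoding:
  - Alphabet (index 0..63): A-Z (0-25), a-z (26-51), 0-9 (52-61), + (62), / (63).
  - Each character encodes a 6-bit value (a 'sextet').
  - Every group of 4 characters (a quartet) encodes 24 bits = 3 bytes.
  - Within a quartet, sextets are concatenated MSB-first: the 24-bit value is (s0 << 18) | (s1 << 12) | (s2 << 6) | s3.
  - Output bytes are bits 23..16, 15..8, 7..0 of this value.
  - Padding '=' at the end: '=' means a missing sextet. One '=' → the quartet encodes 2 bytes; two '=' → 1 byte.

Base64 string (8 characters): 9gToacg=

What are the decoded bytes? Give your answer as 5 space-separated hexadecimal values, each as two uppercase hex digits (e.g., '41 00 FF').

Answer: F6 04 E8 69 C8

Derivation:
After char 0 ('9'=61): chars_in_quartet=1 acc=0x3D bytes_emitted=0
After char 1 ('g'=32): chars_in_quartet=2 acc=0xF60 bytes_emitted=0
After char 2 ('T'=19): chars_in_quartet=3 acc=0x3D813 bytes_emitted=0
After char 3 ('o'=40): chars_in_quartet=4 acc=0xF604E8 -> emit F6 04 E8, reset; bytes_emitted=3
After char 4 ('a'=26): chars_in_quartet=1 acc=0x1A bytes_emitted=3
After char 5 ('c'=28): chars_in_quartet=2 acc=0x69C bytes_emitted=3
After char 6 ('g'=32): chars_in_quartet=3 acc=0x1A720 bytes_emitted=3
Padding '=': partial quartet acc=0x1A720 -> emit 69 C8; bytes_emitted=5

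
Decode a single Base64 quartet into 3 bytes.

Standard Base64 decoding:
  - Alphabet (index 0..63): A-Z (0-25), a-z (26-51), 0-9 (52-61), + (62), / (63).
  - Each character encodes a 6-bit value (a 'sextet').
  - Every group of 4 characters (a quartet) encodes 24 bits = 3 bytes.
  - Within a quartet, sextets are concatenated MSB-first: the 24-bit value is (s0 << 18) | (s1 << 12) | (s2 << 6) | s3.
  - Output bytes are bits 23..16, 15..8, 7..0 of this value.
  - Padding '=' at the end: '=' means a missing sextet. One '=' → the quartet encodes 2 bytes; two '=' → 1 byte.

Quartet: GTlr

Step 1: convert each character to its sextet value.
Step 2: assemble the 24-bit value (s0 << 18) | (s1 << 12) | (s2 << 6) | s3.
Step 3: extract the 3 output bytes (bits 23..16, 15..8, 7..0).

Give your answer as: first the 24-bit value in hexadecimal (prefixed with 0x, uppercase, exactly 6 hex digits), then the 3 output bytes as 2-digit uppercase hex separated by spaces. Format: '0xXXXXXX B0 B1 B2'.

Sextets: G=6, T=19, l=37, r=43
24-bit: (6<<18) | (19<<12) | (37<<6) | 43
      = 0x180000 | 0x013000 | 0x000940 | 0x00002B
      = 0x19396B
Bytes: (v>>16)&0xFF=19, (v>>8)&0xFF=39, v&0xFF=6B

Answer: 0x19396B 19 39 6B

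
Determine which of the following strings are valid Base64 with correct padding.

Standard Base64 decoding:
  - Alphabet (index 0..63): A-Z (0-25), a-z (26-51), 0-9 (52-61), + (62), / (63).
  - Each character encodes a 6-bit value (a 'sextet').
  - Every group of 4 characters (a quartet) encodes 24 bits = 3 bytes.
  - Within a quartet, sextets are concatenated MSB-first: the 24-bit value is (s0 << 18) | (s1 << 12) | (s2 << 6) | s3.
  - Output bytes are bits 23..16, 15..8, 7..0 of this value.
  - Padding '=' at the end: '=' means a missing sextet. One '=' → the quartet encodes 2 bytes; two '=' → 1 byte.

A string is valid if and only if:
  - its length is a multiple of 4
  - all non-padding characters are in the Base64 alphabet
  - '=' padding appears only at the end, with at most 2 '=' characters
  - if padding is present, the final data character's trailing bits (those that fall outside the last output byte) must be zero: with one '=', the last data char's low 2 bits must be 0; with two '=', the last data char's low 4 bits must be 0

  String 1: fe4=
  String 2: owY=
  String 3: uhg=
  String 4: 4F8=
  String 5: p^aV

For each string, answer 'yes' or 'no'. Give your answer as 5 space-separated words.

Answer: yes yes yes yes no

Derivation:
String 1: 'fe4=' → valid
String 2: 'owY=' → valid
String 3: 'uhg=' → valid
String 4: '4F8=' → valid
String 5: 'p^aV' → invalid (bad char(s): ['^'])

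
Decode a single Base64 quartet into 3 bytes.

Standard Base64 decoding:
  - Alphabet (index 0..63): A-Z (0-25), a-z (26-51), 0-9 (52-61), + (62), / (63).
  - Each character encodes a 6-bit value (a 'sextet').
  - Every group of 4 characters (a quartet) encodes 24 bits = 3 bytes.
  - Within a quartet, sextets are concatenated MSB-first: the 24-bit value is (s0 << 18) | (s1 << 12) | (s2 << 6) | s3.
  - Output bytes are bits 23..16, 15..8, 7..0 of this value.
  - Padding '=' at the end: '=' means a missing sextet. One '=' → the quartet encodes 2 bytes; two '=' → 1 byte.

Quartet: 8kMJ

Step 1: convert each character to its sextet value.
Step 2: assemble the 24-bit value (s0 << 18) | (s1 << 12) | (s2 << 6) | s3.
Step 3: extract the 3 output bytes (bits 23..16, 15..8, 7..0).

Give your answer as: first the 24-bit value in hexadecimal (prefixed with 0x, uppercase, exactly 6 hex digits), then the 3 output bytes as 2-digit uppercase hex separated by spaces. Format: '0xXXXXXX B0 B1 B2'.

Answer: 0xF24309 F2 43 09

Derivation:
Sextets: 8=60, k=36, M=12, J=9
24-bit: (60<<18) | (36<<12) | (12<<6) | 9
      = 0xF00000 | 0x024000 | 0x000300 | 0x000009
      = 0xF24309
Bytes: (v>>16)&0xFF=F2, (v>>8)&0xFF=43, v&0xFF=09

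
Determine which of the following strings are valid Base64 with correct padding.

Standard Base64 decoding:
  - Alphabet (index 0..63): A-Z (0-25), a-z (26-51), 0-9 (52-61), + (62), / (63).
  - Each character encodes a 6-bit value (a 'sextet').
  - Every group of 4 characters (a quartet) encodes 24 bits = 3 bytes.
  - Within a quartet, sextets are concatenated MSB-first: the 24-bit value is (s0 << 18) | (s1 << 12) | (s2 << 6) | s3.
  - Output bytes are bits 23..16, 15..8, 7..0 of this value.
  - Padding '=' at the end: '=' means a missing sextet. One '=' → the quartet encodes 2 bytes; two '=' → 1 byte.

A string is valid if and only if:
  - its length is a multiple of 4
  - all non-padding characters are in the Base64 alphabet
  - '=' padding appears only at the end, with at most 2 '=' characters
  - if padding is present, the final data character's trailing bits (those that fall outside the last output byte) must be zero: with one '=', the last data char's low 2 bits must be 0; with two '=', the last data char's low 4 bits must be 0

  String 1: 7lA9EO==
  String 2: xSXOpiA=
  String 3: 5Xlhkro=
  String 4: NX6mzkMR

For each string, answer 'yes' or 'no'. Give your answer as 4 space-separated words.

Answer: no yes yes yes

Derivation:
String 1: '7lA9EO==' → invalid (bad trailing bits)
String 2: 'xSXOpiA=' → valid
String 3: '5Xlhkro=' → valid
String 4: 'NX6mzkMR' → valid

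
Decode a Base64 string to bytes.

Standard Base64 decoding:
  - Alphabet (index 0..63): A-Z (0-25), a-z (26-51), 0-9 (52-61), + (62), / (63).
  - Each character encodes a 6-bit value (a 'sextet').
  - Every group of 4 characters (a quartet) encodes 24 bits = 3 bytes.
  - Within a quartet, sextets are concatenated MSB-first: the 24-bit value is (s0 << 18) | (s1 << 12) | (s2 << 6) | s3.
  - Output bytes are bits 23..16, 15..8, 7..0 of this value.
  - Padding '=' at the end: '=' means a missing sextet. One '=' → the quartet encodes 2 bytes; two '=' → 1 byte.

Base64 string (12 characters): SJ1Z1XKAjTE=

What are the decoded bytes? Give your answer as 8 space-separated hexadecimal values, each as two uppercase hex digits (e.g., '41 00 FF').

Answer: 48 9D 59 D5 72 80 8D 31

Derivation:
After char 0 ('S'=18): chars_in_quartet=1 acc=0x12 bytes_emitted=0
After char 1 ('J'=9): chars_in_quartet=2 acc=0x489 bytes_emitted=0
After char 2 ('1'=53): chars_in_quartet=3 acc=0x12275 bytes_emitted=0
After char 3 ('Z'=25): chars_in_quartet=4 acc=0x489D59 -> emit 48 9D 59, reset; bytes_emitted=3
After char 4 ('1'=53): chars_in_quartet=1 acc=0x35 bytes_emitted=3
After char 5 ('X'=23): chars_in_quartet=2 acc=0xD57 bytes_emitted=3
After char 6 ('K'=10): chars_in_quartet=3 acc=0x355CA bytes_emitted=3
After char 7 ('A'=0): chars_in_quartet=4 acc=0xD57280 -> emit D5 72 80, reset; bytes_emitted=6
After char 8 ('j'=35): chars_in_quartet=1 acc=0x23 bytes_emitted=6
After char 9 ('T'=19): chars_in_quartet=2 acc=0x8D3 bytes_emitted=6
After char 10 ('E'=4): chars_in_quartet=3 acc=0x234C4 bytes_emitted=6
Padding '=': partial quartet acc=0x234C4 -> emit 8D 31; bytes_emitted=8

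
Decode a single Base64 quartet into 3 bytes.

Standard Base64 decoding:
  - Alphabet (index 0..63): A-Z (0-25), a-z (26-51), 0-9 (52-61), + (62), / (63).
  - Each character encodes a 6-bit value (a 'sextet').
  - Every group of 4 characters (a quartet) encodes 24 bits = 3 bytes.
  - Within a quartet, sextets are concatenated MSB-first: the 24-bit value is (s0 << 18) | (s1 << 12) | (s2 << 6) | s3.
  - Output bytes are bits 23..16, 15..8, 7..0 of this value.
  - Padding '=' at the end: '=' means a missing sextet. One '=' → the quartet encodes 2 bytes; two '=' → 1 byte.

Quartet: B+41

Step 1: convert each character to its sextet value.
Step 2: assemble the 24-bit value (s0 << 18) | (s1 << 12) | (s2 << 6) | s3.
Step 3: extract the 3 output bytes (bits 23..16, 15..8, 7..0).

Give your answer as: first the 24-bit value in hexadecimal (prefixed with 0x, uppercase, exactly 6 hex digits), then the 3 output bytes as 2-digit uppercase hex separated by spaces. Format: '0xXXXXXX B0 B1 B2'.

Answer: 0x07EE35 07 EE 35

Derivation:
Sextets: B=1, +=62, 4=56, 1=53
24-bit: (1<<18) | (62<<12) | (56<<6) | 53
      = 0x040000 | 0x03E000 | 0x000E00 | 0x000035
      = 0x07EE35
Bytes: (v>>16)&0xFF=07, (v>>8)&0xFF=EE, v&0xFF=35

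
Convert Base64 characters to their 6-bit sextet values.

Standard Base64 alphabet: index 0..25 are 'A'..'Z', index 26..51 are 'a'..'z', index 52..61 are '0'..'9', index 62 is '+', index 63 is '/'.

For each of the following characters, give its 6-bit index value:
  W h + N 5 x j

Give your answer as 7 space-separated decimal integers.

'W': A..Z range, ord('W') − ord('A') = 22
'h': a..z range, 26 + ord('h') − ord('a') = 33
'+': index 62
'N': A..Z range, ord('N') − ord('A') = 13
'5': 0..9 range, 52 + ord('5') − ord('0') = 57
'x': a..z range, 26 + ord('x') − ord('a') = 49
'j': a..z range, 26 + ord('j') − ord('a') = 35

Answer: 22 33 62 13 57 49 35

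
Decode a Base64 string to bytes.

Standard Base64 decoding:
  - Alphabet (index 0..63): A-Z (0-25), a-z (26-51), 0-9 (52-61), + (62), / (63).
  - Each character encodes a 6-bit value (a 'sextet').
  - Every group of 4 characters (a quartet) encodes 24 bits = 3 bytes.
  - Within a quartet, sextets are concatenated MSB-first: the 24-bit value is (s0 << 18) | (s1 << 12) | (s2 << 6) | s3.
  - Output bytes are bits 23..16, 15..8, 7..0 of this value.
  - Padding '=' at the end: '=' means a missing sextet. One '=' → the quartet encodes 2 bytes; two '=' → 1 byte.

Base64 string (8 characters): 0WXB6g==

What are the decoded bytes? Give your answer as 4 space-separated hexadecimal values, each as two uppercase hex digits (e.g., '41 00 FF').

Answer: D1 65 C1 EA

Derivation:
After char 0 ('0'=52): chars_in_quartet=1 acc=0x34 bytes_emitted=0
After char 1 ('W'=22): chars_in_quartet=2 acc=0xD16 bytes_emitted=0
After char 2 ('X'=23): chars_in_quartet=3 acc=0x34597 bytes_emitted=0
After char 3 ('B'=1): chars_in_quartet=4 acc=0xD165C1 -> emit D1 65 C1, reset; bytes_emitted=3
After char 4 ('6'=58): chars_in_quartet=1 acc=0x3A bytes_emitted=3
After char 5 ('g'=32): chars_in_quartet=2 acc=0xEA0 bytes_emitted=3
Padding '==': partial quartet acc=0xEA0 -> emit EA; bytes_emitted=4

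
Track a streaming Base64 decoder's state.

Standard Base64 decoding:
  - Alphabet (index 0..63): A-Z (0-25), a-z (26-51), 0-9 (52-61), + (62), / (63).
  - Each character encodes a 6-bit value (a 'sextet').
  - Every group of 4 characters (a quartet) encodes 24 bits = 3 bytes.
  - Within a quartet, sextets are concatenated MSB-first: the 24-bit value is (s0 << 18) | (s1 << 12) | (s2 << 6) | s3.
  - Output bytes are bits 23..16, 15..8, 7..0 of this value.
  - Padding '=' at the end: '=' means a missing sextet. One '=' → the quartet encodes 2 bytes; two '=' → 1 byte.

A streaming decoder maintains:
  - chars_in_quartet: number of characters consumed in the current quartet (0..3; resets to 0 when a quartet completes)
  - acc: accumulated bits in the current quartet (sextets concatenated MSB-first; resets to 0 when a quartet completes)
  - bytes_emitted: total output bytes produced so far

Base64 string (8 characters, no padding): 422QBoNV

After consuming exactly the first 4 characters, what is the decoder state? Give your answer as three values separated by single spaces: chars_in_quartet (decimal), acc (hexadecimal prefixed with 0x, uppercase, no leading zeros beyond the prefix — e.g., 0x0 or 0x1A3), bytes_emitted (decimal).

Answer: 0 0x0 3

Derivation:
After char 0 ('4'=56): chars_in_quartet=1 acc=0x38 bytes_emitted=0
After char 1 ('2'=54): chars_in_quartet=2 acc=0xE36 bytes_emitted=0
After char 2 ('2'=54): chars_in_quartet=3 acc=0x38DB6 bytes_emitted=0
After char 3 ('Q'=16): chars_in_quartet=4 acc=0xE36D90 -> emit E3 6D 90, reset; bytes_emitted=3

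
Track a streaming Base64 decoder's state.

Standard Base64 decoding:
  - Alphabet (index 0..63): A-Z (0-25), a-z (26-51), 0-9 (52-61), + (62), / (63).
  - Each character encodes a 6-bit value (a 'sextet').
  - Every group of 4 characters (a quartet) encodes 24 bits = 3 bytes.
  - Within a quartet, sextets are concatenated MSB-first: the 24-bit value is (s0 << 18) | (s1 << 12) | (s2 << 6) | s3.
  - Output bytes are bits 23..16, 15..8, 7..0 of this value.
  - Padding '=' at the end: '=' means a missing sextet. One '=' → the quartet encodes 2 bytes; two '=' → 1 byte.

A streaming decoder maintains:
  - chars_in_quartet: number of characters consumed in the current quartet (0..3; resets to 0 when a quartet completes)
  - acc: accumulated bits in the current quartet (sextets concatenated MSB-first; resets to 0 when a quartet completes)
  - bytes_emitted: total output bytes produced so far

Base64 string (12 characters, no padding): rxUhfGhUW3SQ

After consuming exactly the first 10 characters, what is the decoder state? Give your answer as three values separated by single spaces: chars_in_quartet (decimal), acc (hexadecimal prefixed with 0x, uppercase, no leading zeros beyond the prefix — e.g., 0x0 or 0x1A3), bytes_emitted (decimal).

Answer: 2 0x5B7 6

Derivation:
After char 0 ('r'=43): chars_in_quartet=1 acc=0x2B bytes_emitted=0
After char 1 ('x'=49): chars_in_quartet=2 acc=0xAF1 bytes_emitted=0
After char 2 ('U'=20): chars_in_quartet=3 acc=0x2BC54 bytes_emitted=0
After char 3 ('h'=33): chars_in_quartet=4 acc=0xAF1521 -> emit AF 15 21, reset; bytes_emitted=3
After char 4 ('f'=31): chars_in_quartet=1 acc=0x1F bytes_emitted=3
After char 5 ('G'=6): chars_in_quartet=2 acc=0x7C6 bytes_emitted=3
After char 6 ('h'=33): chars_in_quartet=3 acc=0x1F1A1 bytes_emitted=3
After char 7 ('U'=20): chars_in_quartet=4 acc=0x7C6854 -> emit 7C 68 54, reset; bytes_emitted=6
After char 8 ('W'=22): chars_in_quartet=1 acc=0x16 bytes_emitted=6
After char 9 ('3'=55): chars_in_quartet=2 acc=0x5B7 bytes_emitted=6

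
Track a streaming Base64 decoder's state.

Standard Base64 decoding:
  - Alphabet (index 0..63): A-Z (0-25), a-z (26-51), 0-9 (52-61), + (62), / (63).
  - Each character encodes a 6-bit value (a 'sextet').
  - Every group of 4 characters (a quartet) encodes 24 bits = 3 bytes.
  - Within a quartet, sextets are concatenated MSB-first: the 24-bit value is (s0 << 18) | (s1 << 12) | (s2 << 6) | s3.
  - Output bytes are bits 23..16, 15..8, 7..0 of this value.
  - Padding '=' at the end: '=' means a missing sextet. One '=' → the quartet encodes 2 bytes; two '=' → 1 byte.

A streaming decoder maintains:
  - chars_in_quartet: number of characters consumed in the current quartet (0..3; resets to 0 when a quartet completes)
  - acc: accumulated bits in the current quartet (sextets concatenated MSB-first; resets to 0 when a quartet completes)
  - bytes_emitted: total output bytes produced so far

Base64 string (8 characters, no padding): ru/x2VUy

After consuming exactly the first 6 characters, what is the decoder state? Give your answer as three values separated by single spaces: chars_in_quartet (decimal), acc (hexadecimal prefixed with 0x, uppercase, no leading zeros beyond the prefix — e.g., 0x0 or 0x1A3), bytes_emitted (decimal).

After char 0 ('r'=43): chars_in_quartet=1 acc=0x2B bytes_emitted=0
After char 1 ('u'=46): chars_in_quartet=2 acc=0xAEE bytes_emitted=0
After char 2 ('/'=63): chars_in_quartet=3 acc=0x2BBBF bytes_emitted=0
After char 3 ('x'=49): chars_in_quartet=4 acc=0xAEEFF1 -> emit AE EF F1, reset; bytes_emitted=3
After char 4 ('2'=54): chars_in_quartet=1 acc=0x36 bytes_emitted=3
After char 5 ('V'=21): chars_in_quartet=2 acc=0xD95 bytes_emitted=3

Answer: 2 0xD95 3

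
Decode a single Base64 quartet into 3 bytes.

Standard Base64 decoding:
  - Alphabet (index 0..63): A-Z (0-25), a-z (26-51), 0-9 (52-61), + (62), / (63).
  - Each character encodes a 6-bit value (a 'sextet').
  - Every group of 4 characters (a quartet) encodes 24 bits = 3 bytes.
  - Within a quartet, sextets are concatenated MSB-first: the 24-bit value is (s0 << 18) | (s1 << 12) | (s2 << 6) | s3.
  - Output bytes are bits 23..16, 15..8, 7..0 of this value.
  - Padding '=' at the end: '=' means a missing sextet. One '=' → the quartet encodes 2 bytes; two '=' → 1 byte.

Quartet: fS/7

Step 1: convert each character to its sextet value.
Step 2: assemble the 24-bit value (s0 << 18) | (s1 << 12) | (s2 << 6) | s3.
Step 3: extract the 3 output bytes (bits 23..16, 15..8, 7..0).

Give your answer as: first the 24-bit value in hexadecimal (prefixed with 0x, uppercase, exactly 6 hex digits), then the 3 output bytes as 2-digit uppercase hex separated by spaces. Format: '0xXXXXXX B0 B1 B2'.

Sextets: f=31, S=18, /=63, 7=59
24-bit: (31<<18) | (18<<12) | (63<<6) | 59
      = 0x7C0000 | 0x012000 | 0x000FC0 | 0x00003B
      = 0x7D2FFB
Bytes: (v>>16)&0xFF=7D, (v>>8)&0xFF=2F, v&0xFF=FB

Answer: 0x7D2FFB 7D 2F FB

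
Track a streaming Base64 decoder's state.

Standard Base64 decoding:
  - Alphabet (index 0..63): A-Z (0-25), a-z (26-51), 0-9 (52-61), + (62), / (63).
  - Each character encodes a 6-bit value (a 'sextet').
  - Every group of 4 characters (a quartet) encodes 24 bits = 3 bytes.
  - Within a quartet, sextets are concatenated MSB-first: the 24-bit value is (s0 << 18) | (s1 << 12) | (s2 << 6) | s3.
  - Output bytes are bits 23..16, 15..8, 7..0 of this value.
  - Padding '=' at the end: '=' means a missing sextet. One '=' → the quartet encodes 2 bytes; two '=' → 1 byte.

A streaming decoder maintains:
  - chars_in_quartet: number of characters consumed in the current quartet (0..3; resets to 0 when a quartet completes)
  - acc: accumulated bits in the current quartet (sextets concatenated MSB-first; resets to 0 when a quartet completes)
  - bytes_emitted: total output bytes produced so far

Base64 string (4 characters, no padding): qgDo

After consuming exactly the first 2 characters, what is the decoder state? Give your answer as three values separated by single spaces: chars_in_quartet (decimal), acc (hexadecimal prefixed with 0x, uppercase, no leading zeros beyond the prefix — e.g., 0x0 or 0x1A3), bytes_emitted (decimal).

Answer: 2 0xAA0 0

Derivation:
After char 0 ('q'=42): chars_in_quartet=1 acc=0x2A bytes_emitted=0
After char 1 ('g'=32): chars_in_quartet=2 acc=0xAA0 bytes_emitted=0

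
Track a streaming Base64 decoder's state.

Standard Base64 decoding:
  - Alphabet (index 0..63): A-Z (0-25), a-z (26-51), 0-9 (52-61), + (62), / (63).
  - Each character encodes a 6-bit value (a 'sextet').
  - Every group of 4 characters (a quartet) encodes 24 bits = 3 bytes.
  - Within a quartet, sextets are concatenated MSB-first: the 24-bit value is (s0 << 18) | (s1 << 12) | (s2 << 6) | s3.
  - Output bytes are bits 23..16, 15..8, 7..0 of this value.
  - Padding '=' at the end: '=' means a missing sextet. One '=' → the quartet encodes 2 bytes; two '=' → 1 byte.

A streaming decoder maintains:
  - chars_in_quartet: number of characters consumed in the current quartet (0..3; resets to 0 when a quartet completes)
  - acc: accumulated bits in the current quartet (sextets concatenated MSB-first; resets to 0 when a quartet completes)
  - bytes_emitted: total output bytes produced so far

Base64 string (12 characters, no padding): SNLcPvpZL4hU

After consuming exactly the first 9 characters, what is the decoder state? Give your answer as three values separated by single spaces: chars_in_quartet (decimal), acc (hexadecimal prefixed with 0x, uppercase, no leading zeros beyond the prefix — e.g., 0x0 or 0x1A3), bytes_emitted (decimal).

After char 0 ('S'=18): chars_in_quartet=1 acc=0x12 bytes_emitted=0
After char 1 ('N'=13): chars_in_quartet=2 acc=0x48D bytes_emitted=0
After char 2 ('L'=11): chars_in_quartet=3 acc=0x1234B bytes_emitted=0
After char 3 ('c'=28): chars_in_quartet=4 acc=0x48D2DC -> emit 48 D2 DC, reset; bytes_emitted=3
After char 4 ('P'=15): chars_in_quartet=1 acc=0xF bytes_emitted=3
After char 5 ('v'=47): chars_in_quartet=2 acc=0x3EF bytes_emitted=3
After char 6 ('p'=41): chars_in_quartet=3 acc=0xFBE9 bytes_emitted=3
After char 7 ('Z'=25): chars_in_quartet=4 acc=0x3EFA59 -> emit 3E FA 59, reset; bytes_emitted=6
After char 8 ('L'=11): chars_in_quartet=1 acc=0xB bytes_emitted=6

Answer: 1 0xB 6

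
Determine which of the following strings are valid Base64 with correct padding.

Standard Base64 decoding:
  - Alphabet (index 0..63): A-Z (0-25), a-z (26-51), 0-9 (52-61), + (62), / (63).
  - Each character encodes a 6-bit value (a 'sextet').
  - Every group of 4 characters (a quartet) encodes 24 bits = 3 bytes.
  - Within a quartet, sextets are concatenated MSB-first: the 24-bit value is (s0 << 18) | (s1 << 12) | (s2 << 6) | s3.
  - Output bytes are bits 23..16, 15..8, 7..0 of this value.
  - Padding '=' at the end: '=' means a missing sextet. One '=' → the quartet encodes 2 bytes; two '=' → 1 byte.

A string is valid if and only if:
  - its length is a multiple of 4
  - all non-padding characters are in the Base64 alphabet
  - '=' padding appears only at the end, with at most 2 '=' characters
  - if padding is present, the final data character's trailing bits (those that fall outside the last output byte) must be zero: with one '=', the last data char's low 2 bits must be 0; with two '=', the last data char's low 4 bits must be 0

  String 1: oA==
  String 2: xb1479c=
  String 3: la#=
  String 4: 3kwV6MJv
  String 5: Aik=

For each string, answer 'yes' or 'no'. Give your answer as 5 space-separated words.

Answer: yes yes no yes yes

Derivation:
String 1: 'oA==' → valid
String 2: 'xb1479c=' → valid
String 3: 'la#=' → invalid (bad char(s): ['#'])
String 4: '3kwV6MJv' → valid
String 5: 'Aik=' → valid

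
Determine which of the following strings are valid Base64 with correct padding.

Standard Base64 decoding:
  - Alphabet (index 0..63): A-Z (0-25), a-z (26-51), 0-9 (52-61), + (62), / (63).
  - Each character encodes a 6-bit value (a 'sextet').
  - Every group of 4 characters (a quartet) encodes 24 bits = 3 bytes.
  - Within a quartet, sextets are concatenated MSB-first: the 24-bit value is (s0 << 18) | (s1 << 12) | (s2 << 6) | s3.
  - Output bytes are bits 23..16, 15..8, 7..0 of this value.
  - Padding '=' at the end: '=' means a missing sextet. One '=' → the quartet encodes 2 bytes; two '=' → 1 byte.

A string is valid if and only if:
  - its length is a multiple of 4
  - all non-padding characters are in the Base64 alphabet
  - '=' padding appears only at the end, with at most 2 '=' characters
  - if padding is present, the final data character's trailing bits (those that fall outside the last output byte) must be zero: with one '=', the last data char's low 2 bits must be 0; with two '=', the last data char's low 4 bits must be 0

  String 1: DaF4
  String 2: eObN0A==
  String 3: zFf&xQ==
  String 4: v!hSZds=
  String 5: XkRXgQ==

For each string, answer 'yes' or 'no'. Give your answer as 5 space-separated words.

String 1: 'DaF4' → valid
String 2: 'eObN0A==' → valid
String 3: 'zFf&xQ==' → invalid (bad char(s): ['&'])
String 4: 'v!hSZds=' → invalid (bad char(s): ['!'])
String 5: 'XkRXgQ==' → valid

Answer: yes yes no no yes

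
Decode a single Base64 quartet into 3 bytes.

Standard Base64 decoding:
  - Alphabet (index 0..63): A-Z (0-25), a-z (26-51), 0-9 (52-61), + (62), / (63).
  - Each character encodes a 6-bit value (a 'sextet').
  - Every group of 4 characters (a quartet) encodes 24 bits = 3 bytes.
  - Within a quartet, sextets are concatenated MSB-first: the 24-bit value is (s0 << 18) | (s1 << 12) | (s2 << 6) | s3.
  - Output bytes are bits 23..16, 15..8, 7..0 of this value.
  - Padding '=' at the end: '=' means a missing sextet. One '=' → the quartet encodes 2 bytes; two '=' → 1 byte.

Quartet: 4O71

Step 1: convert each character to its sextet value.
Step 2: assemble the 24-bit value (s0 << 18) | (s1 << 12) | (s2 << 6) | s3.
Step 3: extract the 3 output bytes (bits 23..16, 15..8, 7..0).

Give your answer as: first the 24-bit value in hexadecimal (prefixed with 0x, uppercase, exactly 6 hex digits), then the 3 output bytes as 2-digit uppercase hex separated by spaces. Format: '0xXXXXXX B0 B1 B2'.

Sextets: 4=56, O=14, 7=59, 1=53
24-bit: (56<<18) | (14<<12) | (59<<6) | 53
      = 0xE00000 | 0x00E000 | 0x000EC0 | 0x000035
      = 0xE0EEF5
Bytes: (v>>16)&0xFF=E0, (v>>8)&0xFF=EE, v&0xFF=F5

Answer: 0xE0EEF5 E0 EE F5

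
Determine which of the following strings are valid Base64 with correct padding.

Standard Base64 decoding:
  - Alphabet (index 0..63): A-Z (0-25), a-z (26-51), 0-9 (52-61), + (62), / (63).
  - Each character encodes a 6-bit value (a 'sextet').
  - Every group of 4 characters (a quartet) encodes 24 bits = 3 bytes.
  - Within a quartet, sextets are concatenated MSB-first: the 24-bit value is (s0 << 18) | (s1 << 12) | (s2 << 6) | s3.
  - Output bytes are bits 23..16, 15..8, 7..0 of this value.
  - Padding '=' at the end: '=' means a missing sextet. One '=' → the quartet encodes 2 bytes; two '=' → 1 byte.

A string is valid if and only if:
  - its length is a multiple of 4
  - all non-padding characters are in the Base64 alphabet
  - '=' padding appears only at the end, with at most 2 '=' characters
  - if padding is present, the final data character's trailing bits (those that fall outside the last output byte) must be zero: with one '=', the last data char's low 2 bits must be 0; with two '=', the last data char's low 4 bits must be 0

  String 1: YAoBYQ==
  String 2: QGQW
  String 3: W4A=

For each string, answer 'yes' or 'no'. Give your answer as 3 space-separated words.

Answer: yes yes yes

Derivation:
String 1: 'YAoBYQ==' → valid
String 2: 'QGQW' → valid
String 3: 'W4A=' → valid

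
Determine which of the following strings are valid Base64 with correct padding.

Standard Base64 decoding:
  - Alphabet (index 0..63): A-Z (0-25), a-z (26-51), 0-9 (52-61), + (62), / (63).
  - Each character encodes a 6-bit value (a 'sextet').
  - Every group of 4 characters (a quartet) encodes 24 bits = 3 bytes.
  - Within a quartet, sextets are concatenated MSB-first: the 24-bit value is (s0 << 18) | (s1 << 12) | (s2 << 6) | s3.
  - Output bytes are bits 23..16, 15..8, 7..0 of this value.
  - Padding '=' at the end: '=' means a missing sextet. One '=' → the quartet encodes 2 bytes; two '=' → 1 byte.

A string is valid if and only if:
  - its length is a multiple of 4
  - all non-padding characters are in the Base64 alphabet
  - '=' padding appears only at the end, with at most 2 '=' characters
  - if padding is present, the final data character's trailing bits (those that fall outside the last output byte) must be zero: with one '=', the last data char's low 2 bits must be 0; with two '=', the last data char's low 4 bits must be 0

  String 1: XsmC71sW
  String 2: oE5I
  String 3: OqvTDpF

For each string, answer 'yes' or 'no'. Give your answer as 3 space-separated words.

String 1: 'XsmC71sW' → valid
String 2: 'oE5I' → valid
String 3: 'OqvTDpF' → invalid (len=7 not mult of 4)

Answer: yes yes no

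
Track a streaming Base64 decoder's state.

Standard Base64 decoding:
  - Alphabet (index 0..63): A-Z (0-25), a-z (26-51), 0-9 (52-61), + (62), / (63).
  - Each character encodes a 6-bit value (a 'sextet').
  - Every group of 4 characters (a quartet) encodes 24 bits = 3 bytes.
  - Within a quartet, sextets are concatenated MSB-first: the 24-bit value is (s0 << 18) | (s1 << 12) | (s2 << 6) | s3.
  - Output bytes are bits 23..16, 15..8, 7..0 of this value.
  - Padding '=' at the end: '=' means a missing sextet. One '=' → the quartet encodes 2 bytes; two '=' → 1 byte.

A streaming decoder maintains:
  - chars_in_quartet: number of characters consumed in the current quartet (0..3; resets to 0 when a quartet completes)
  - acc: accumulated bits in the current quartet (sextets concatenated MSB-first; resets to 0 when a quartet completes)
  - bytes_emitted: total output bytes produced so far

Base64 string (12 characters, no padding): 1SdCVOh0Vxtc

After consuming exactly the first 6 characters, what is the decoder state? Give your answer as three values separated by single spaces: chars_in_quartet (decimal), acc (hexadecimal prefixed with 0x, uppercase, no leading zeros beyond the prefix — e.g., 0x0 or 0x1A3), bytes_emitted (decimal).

Answer: 2 0x54E 3

Derivation:
After char 0 ('1'=53): chars_in_quartet=1 acc=0x35 bytes_emitted=0
After char 1 ('S'=18): chars_in_quartet=2 acc=0xD52 bytes_emitted=0
After char 2 ('d'=29): chars_in_quartet=3 acc=0x3549D bytes_emitted=0
After char 3 ('C'=2): chars_in_quartet=4 acc=0xD52742 -> emit D5 27 42, reset; bytes_emitted=3
After char 4 ('V'=21): chars_in_quartet=1 acc=0x15 bytes_emitted=3
After char 5 ('O'=14): chars_in_quartet=2 acc=0x54E bytes_emitted=3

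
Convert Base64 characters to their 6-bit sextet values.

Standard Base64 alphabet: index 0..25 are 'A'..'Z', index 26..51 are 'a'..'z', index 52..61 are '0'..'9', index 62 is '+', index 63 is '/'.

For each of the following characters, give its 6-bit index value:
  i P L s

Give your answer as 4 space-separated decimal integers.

Answer: 34 15 11 44

Derivation:
'i': a..z range, 26 + ord('i') − ord('a') = 34
'P': A..Z range, ord('P') − ord('A') = 15
'L': A..Z range, ord('L') − ord('A') = 11
's': a..z range, 26 + ord('s') − ord('a') = 44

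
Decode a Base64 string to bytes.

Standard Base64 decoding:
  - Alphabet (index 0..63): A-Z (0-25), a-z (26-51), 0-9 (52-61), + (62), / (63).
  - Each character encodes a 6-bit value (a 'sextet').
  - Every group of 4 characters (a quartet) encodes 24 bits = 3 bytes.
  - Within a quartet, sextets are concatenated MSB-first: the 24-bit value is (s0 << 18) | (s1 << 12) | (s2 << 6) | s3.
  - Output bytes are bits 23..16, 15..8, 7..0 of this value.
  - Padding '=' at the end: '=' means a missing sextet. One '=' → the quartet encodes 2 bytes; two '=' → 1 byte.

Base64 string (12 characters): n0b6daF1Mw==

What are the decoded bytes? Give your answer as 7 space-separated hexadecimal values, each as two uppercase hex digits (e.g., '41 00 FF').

After char 0 ('n'=39): chars_in_quartet=1 acc=0x27 bytes_emitted=0
After char 1 ('0'=52): chars_in_quartet=2 acc=0x9F4 bytes_emitted=0
After char 2 ('b'=27): chars_in_quartet=3 acc=0x27D1B bytes_emitted=0
After char 3 ('6'=58): chars_in_quartet=4 acc=0x9F46FA -> emit 9F 46 FA, reset; bytes_emitted=3
After char 4 ('d'=29): chars_in_quartet=1 acc=0x1D bytes_emitted=3
After char 5 ('a'=26): chars_in_quartet=2 acc=0x75A bytes_emitted=3
After char 6 ('F'=5): chars_in_quartet=3 acc=0x1D685 bytes_emitted=3
After char 7 ('1'=53): chars_in_quartet=4 acc=0x75A175 -> emit 75 A1 75, reset; bytes_emitted=6
After char 8 ('M'=12): chars_in_quartet=1 acc=0xC bytes_emitted=6
After char 9 ('w'=48): chars_in_quartet=2 acc=0x330 bytes_emitted=6
Padding '==': partial quartet acc=0x330 -> emit 33; bytes_emitted=7

Answer: 9F 46 FA 75 A1 75 33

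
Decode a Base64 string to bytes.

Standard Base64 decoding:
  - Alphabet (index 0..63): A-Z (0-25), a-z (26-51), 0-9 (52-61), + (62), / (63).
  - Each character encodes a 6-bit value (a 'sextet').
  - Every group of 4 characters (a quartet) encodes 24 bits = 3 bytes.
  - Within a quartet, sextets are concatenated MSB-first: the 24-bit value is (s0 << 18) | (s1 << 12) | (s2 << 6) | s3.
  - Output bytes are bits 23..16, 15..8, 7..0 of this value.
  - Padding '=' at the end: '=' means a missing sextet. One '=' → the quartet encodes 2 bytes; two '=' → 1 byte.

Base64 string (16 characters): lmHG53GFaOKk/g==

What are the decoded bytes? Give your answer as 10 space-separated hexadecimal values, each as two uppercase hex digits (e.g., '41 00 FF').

After char 0 ('l'=37): chars_in_quartet=1 acc=0x25 bytes_emitted=0
After char 1 ('m'=38): chars_in_quartet=2 acc=0x966 bytes_emitted=0
After char 2 ('H'=7): chars_in_quartet=3 acc=0x25987 bytes_emitted=0
After char 3 ('G'=6): chars_in_quartet=4 acc=0x9661C6 -> emit 96 61 C6, reset; bytes_emitted=3
After char 4 ('5'=57): chars_in_quartet=1 acc=0x39 bytes_emitted=3
After char 5 ('3'=55): chars_in_quartet=2 acc=0xE77 bytes_emitted=3
After char 6 ('G'=6): chars_in_quartet=3 acc=0x39DC6 bytes_emitted=3
After char 7 ('F'=5): chars_in_quartet=4 acc=0xE77185 -> emit E7 71 85, reset; bytes_emitted=6
After char 8 ('a'=26): chars_in_quartet=1 acc=0x1A bytes_emitted=6
After char 9 ('O'=14): chars_in_quartet=2 acc=0x68E bytes_emitted=6
After char 10 ('K'=10): chars_in_quartet=3 acc=0x1A38A bytes_emitted=6
After char 11 ('k'=36): chars_in_quartet=4 acc=0x68E2A4 -> emit 68 E2 A4, reset; bytes_emitted=9
After char 12 ('/'=63): chars_in_quartet=1 acc=0x3F bytes_emitted=9
After char 13 ('g'=32): chars_in_quartet=2 acc=0xFE0 bytes_emitted=9
Padding '==': partial quartet acc=0xFE0 -> emit FE; bytes_emitted=10

Answer: 96 61 C6 E7 71 85 68 E2 A4 FE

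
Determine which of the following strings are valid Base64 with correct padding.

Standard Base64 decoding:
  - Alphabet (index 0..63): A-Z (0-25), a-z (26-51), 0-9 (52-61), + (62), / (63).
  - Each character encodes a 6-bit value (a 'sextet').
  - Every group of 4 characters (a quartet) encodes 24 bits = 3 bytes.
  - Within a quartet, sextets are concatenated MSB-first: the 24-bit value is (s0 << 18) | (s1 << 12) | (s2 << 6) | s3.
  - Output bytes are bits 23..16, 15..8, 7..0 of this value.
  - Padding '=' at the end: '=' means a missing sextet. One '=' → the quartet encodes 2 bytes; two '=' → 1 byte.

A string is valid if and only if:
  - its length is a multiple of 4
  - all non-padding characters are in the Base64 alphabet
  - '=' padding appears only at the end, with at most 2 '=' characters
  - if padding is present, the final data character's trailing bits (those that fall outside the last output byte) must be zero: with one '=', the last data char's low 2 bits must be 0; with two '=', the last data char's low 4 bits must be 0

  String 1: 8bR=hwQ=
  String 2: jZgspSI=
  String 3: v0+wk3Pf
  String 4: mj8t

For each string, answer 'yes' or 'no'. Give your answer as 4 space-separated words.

Answer: no yes yes yes

Derivation:
String 1: '8bR=hwQ=' → invalid (bad char(s): ['=']; '=' in middle)
String 2: 'jZgspSI=' → valid
String 3: 'v0+wk3Pf' → valid
String 4: 'mj8t' → valid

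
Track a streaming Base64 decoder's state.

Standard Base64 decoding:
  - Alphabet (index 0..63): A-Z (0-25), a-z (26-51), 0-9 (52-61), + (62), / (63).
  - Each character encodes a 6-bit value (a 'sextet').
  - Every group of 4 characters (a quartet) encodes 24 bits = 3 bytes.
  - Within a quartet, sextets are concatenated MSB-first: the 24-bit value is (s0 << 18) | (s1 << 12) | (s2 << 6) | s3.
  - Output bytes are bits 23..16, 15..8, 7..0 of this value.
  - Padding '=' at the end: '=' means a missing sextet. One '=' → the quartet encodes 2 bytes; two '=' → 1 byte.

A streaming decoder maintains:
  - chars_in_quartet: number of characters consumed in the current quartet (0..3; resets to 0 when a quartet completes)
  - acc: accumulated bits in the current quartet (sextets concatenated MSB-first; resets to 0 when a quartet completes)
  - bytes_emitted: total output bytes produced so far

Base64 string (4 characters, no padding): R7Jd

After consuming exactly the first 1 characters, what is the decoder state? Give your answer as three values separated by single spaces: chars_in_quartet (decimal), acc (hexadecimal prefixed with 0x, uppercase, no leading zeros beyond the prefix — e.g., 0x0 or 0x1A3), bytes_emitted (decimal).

After char 0 ('R'=17): chars_in_quartet=1 acc=0x11 bytes_emitted=0

Answer: 1 0x11 0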